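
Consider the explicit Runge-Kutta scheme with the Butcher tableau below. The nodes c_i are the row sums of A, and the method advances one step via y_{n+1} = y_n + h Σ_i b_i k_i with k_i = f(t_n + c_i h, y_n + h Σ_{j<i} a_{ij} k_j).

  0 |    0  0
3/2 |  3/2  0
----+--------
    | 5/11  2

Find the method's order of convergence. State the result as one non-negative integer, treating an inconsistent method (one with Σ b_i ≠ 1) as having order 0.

b = (5/11, 2)
c = (0, 3/2)
Σ b_i: 5/11·1 + 2·1 = 27/11 ≠ 1 ⇒ order 0.

0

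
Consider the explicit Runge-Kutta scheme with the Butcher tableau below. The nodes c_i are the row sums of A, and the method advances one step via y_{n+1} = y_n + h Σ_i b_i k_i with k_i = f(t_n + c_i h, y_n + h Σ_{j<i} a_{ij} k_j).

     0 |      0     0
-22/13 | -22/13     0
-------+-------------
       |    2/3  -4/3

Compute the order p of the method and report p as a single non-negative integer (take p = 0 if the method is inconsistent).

0

b = (2/3, -4/3)
c = (0, -22/13)
Σ b_i: 2/3·1 + (-4/3)·1 = -2/3 ≠ 1 ⇒ order 0.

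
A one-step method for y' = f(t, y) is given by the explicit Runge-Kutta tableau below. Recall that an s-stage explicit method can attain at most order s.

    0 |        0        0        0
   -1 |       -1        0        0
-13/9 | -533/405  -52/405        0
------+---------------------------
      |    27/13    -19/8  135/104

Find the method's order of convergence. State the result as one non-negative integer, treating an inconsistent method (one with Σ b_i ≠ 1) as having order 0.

3

b = (27/13, -19/8, 135/104)
c = (0, -1, -13/9)
Ac = (0, 0, 52/405)
Σ b_i: 27/13·1 + (-19/8)·1 + 135/104·1 = 1 ✓
b·c: (-19/8)·(-1) + 135/104·(-13/9) = 1/2 ✓
b·c²: (-19/8)·1 + 135/104·169/81 = 1/3 ✓
b·Ac: 135/104·52/405 = 1/6 ✓; 3 stages ⇒ order 3.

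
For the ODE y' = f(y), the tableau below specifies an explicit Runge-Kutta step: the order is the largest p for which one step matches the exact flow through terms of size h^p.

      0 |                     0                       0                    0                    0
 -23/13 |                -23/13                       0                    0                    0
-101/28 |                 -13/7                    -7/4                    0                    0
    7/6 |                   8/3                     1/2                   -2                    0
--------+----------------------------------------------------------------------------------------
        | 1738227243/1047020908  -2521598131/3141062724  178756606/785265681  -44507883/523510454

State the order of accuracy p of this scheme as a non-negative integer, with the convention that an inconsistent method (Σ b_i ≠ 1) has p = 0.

b = (1738227243/1047020908, -2521598131/3141062724, 178756606/785265681, -44507883/523510454)
c = (0, -23/13, -101/28, 7/6)
Ac = (0, 0, 161/52, 576/91)
Σ b_i: 1738227243/1047020908·1 + (-2521598131/3141062724)·1 + 178756606/785265681·1 + (-44507883/523510454)·1 = 1 ✓
b·c: (-2521598131/3141062724)·(-23/13) + 178756606/785265681·(-101/28) + (-44507883/523510454)·7/6 = 1/2 ✓
b·c²: (-2521598131/3141062724)·529/169 + 178756606/785265681·10201/784 + (-44507883/523510454)·49/36 = 1/3 ✓
b·Ac: 178756606/785265681·161/52 + (-44507883/523510454)·576/91 = 1/6 ✓
b·c³: (-2521598131/3141062724)·(-12167/2197) + 178756606/785265681·(-1030301/21952) + (-44507883/523510454)·343/216 = -43720785863975/6860080989216 ≠ 1/4 ⇒ order 3.
b·(c∘Ac): 178756606/785265681·(-2323/208) + (-44507883/523510454)·96/13 = -258898879085/81667630824 ≠ 1/8
b·Ac²: 178756606/785265681·(-3703/676) + (-44507883/523510454)·(-1620285/66248) = 951724901807/1143346831536 ≠ 1/12
b·A²c: (-44507883/523510454)·(-161/26) = 7165769163/13611271804 ≠ 1/24

3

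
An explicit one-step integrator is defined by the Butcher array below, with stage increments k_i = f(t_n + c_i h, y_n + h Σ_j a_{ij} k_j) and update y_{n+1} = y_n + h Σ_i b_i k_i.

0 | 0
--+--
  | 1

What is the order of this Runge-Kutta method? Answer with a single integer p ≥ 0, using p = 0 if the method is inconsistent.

1

b = (1)
c = (0)
Σ b_i: 1·1 = 1 ✓; 1 stage ⇒ order 1.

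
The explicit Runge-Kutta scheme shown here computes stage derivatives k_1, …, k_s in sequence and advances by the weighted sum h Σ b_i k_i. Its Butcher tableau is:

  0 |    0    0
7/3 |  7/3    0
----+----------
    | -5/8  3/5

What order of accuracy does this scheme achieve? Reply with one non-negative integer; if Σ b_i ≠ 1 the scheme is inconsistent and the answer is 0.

0

b = (-5/8, 3/5)
c = (0, 7/3)
Σ b_i: (-5/8)·1 + 3/5·1 = -1/40 ≠ 1 ⇒ order 0.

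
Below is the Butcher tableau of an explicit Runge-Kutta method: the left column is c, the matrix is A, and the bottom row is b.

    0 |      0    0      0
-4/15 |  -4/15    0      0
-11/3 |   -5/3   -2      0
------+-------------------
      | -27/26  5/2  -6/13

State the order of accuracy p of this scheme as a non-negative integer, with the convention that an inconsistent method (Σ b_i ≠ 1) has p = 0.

b = (-27/26, 5/2, -6/13)
c = (0, -4/15, -11/3)
Ac = (0, 0, 8/15)
Σ b_i: (-27/26)·1 + 5/2·1 + (-6/13)·1 = 1 ✓
b·c: 5/2·(-4/15) + (-6/13)·(-11/3) = 40/39 ≠ 1/2 ⇒ order 1.

1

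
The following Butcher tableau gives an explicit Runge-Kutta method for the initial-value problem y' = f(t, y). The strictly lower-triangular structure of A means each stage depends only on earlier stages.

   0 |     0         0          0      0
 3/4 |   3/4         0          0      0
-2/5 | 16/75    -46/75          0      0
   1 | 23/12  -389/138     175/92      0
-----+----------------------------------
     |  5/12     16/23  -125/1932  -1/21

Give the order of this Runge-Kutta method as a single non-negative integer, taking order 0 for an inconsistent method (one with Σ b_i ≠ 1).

4

b = (5/12, 16/23, -125/1932, -1/21)
c = (0, 3/4, -2/5, 1)
Ac = (0, 0, -23/50, -23/8)
Σ b_i: 5/12·1 + 16/23·1 + (-125/1932)·1 + (-1/21)·1 = 1 ✓
b·c: 16/23·3/4 + (-125/1932)·(-2/5) + (-1/21)·1 = 1/2 ✓
b·c²: 16/23·9/16 + (-125/1932)·4/25 + (-1/21)·1 = 1/3 ✓
b·Ac: (-125/1932)·(-23/50) + (-1/21)·(-23/8) = 1/6 ✓
b·c³: 16/23·27/64 + (-125/1932)·(-8/125) + (-1/21)·1 = 1/4 ✓
b·(c∘Ac): (-125/1932)·23/125 + (-1/21)·(-23/8) = 1/8 ✓
b·Ac²: (-125/1932)·(-69/200) + (-1/21)·(-41/32) = 1/12 ✓
b·A²c: (-1/21)·(-7/8) = 1/24 ✓; 4 stages ⇒ order 4.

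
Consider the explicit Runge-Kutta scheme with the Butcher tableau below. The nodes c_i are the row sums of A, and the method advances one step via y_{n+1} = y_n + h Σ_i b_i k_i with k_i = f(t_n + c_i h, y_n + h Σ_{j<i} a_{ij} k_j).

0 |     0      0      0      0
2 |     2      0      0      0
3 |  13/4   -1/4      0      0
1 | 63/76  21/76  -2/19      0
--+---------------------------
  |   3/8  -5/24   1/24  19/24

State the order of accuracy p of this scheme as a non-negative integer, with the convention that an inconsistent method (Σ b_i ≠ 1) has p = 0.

b = (3/8, -5/24, 1/24, 19/24)
c = (0, 2, 3, 1)
Ac = (0, 0, -1/2, 9/38)
Σ b_i: 3/8·1 + (-5/24)·1 + 1/24·1 + 19/24·1 = 1 ✓
b·c: (-5/24)·2 + 1/24·3 + 19/24·1 = 1/2 ✓
b·c²: (-5/24)·4 + 1/24·9 + 19/24·1 = 1/3 ✓
b·Ac: 1/24·(-1/2) + 19/24·9/38 = 1/6 ✓
b·c³: (-5/24)·8 + 1/24·27 + 19/24·1 = 1/4 ✓
b·(c∘Ac): 1/24·(-3/2) + 19/24·9/38 = 1/8 ✓
b·Ac²: 1/24·(-1) + 19/24·3/19 = 1/12 ✓
b·A²c: 19/24·1/19 = 1/24 ✓; 4 stages ⇒ order 4.

4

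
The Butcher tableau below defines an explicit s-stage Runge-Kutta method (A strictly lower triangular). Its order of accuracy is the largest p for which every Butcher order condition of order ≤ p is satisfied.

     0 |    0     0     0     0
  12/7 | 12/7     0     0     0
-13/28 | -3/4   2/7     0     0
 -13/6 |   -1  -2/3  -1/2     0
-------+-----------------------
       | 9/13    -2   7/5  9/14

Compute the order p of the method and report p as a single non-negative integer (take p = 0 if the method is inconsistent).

b = (9/13, -2, 7/5, 9/14)
c = (0, 12/7, -13/28, -13/6)
Ac = (0, 0, 24/49, -51/56)
Σ b_i: 9/13·1 + (-2)·1 + 7/5·1 + 9/14·1 = 669/910 ≠ 1 ⇒ order 0.

0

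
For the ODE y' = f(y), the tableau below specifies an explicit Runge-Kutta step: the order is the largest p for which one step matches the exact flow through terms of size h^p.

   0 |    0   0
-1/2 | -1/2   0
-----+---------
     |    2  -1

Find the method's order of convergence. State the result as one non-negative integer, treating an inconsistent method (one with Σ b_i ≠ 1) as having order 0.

2

b = (2, -1)
c = (0, -1/2)
Σ b_i: 2·1 + (-1)·1 = 1 ✓
b·c: (-1)·(-1/2) = 1/2 ✓; 2 stages ⇒ order 2.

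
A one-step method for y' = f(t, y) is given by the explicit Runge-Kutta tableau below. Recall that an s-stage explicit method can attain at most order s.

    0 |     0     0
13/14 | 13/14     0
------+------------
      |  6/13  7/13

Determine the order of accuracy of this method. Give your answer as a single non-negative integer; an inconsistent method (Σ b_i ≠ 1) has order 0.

2

b = (6/13, 7/13)
c = (0, 13/14)
Σ b_i: 6/13·1 + 7/13·1 = 1 ✓
b·c: 7/13·13/14 = 1/2 ✓; 2 stages ⇒ order 2.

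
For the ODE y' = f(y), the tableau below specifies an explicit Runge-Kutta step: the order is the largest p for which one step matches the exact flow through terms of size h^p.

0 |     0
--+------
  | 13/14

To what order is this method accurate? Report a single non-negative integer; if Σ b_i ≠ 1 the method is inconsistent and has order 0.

0

b = (13/14)
c = (0)
Σ b_i: 13/14·1 = 13/14 ≠ 1 ⇒ order 0.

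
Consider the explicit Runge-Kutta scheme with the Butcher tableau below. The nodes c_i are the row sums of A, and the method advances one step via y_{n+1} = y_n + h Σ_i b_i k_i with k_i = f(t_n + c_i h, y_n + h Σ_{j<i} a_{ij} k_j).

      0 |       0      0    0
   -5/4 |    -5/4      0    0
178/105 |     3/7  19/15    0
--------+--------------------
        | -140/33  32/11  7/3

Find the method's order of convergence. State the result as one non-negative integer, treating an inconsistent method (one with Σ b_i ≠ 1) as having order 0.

1

b = (-140/33, 32/11, 7/3)
c = (0, -5/4, 178/105)
Ac = (0, 0, -19/12)
Σ b_i: (-140/33)·1 + 32/11·1 + 7/3·1 = 1 ✓
b·c: 32/11·(-5/4) + 7/3·178/105 = 158/495 ≠ 1/2 ⇒ order 1.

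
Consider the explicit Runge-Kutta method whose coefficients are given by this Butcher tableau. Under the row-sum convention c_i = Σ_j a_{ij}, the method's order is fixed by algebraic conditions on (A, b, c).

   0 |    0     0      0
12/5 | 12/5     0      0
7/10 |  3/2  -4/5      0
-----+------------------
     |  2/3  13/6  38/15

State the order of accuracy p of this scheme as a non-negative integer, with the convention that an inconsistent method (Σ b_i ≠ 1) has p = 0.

0

b = (2/3, 13/6, 38/15)
c = (0, 12/5, 7/10)
Ac = (0, 0, -48/25)
Σ b_i: 2/3·1 + 13/6·1 + 38/15·1 = 161/30 ≠ 1 ⇒ order 0.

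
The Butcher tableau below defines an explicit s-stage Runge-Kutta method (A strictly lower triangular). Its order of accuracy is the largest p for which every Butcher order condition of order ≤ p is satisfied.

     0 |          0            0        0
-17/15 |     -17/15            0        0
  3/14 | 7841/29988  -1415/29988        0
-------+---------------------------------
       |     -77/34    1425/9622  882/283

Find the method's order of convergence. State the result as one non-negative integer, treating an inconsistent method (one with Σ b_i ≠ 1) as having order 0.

b = (-77/34, 1425/9622, 882/283)
c = (0, -17/15, 3/14)
Ac = (0, 0, 283/5292)
Σ b_i: (-77/34)·1 + 1425/9622·1 + 882/283·1 = 1 ✓
b·c: 1425/9622·(-17/15) + 882/283·3/14 = 1/2 ✓
b·c²: 1425/9622·289/225 + 882/283·9/196 = 1/3 ✓
b·Ac: 882/283·283/5292 = 1/6 ✓; 3 stages ⇒ order 3.

3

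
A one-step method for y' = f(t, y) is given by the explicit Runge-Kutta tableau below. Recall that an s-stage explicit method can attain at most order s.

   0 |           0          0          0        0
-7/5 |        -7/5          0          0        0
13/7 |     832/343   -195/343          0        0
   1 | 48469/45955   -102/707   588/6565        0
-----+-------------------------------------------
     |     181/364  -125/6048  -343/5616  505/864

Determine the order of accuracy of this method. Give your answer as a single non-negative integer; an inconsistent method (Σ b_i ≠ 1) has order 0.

4

b = (181/364, -125/6048, -343/5616, 505/864)
c = (0, -7/5, 13/7, 1)
Ac = (0, 0, 39/49, 186/505)
Σ b_i: 181/364·1 + (-125/6048)·1 + (-343/5616)·1 + 505/864·1 = 1 ✓
b·c: (-125/6048)·(-7/5) + (-343/5616)·13/7 + 505/864·1 = 1/2 ✓
b·c²: (-125/6048)·49/25 + (-343/5616)·169/49 + 505/864·1 = 1/3 ✓
b·Ac: (-343/5616)·39/49 + 505/864·186/505 = 1/6 ✓
b·c³: (-125/6048)·(-343/125) + (-343/5616)·2197/343 + 505/864·1 = 1/4 ✓
b·(c∘Ac): (-343/5616)·507/343 + 505/864·186/505 = 1/8 ✓
b·Ac²: (-343/5616)·(-39/35) + 505/864·66/2525 = 1/12 ✓
b·A²c: 505/864·36/505 = 1/24 ✓; 4 stages ⇒ order 4.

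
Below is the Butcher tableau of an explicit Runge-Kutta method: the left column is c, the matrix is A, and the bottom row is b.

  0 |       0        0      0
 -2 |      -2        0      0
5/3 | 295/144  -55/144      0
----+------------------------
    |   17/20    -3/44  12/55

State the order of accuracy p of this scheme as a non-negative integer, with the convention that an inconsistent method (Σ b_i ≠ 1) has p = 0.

b = (17/20, -3/44, 12/55)
c = (0, -2, 5/3)
Ac = (0, 0, 55/72)
Σ b_i: 17/20·1 + (-3/44)·1 + 12/55·1 = 1 ✓
b·c: (-3/44)·(-2) + 12/55·5/3 = 1/2 ✓
b·c²: (-3/44)·4 + 12/55·25/9 = 1/3 ✓
b·Ac: 12/55·55/72 = 1/6 ✓; 3 stages ⇒ order 3.

3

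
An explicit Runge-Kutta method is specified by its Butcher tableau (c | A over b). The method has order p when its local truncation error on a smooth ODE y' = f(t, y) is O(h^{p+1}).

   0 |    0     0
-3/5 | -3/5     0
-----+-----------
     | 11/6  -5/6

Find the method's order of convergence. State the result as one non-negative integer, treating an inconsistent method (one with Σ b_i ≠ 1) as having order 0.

b = (11/6, -5/6)
c = (0, -3/5)
Σ b_i: 11/6·1 + (-5/6)·1 = 1 ✓
b·c: (-5/6)·(-3/5) = 1/2 ✓; 2 stages ⇒ order 2.

2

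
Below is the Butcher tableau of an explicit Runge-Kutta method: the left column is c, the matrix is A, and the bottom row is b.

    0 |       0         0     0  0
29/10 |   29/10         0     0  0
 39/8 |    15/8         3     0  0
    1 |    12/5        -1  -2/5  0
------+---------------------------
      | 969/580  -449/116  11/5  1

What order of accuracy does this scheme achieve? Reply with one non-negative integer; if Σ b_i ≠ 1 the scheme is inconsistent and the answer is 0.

b = (969/580, -449/116, 11/5, 1)
c = (0, 29/10, 39/8, 1)
Ac = (0, 0, 87/10, -97/20)
Σ b_i: 969/580·1 + (-449/116)·1 + 11/5·1 + 1·1 = 1 ✓
b·c: (-449/116)·29/10 + 11/5·39/8 + 1·1 = 1/2 ✓
b·c²: (-449/116)·841/100 + 11/5·1521/64 + 1·1 = 33171/1600 ≠ 1/3 ⇒ order 2.
b·Ac: 11/5·87/10 + 1·(-97/20) = 1429/100 ≠ 1/6

2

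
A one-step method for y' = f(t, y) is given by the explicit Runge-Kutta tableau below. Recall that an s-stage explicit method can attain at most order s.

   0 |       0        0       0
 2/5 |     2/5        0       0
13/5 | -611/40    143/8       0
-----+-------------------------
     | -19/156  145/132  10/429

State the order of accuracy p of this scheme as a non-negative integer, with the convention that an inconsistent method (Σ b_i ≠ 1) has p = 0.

b = (-19/156, 145/132, 10/429)
c = (0, 2/5, 13/5)
Ac = (0, 0, 143/20)
Σ b_i: (-19/156)·1 + 145/132·1 + 10/429·1 = 1 ✓
b·c: 145/132·2/5 + 10/429·13/5 = 1/2 ✓
b·c²: 145/132·4/25 + 10/429·169/25 = 1/3 ✓
b·Ac: 10/429·143/20 = 1/6 ✓; 3 stages ⇒ order 3.

3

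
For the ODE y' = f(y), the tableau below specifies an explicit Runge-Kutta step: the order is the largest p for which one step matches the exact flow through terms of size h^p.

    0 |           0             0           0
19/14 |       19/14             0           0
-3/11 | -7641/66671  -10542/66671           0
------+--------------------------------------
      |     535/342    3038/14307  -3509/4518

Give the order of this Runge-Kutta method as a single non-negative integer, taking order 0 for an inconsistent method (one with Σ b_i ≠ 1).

3

b = (535/342, 3038/14307, -3509/4518)
c = (0, 19/14, -3/11)
Ac = (0, 0, -753/3509)
Σ b_i: 535/342·1 + 3038/14307·1 + (-3509/4518)·1 = 1 ✓
b·c: 3038/14307·19/14 + (-3509/4518)·(-3/11) = 1/2 ✓
b·c²: 3038/14307·361/196 + (-3509/4518)·9/121 = 1/3 ✓
b·Ac: (-3509/4518)·(-753/3509) = 1/6 ✓; 3 stages ⇒ order 3.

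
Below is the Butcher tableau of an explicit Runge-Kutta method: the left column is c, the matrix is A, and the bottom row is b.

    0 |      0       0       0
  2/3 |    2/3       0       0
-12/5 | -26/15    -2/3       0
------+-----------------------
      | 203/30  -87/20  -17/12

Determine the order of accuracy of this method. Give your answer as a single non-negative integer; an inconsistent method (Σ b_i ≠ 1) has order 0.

2

b = (203/30, -87/20, -17/12)
c = (0, 2/3, -12/5)
Ac = (0, 0, -4/9)
Σ b_i: 203/30·1 + (-87/20)·1 + (-17/12)·1 = 1 ✓
b·c: (-87/20)·2/3 + (-17/12)·(-12/5) = 1/2 ✓
b·c²: (-87/20)·4/9 + (-17/12)·144/25 = -757/75 ≠ 1/3 ⇒ order 2.
b·Ac: (-17/12)·(-4/9) = 17/27 ≠ 1/6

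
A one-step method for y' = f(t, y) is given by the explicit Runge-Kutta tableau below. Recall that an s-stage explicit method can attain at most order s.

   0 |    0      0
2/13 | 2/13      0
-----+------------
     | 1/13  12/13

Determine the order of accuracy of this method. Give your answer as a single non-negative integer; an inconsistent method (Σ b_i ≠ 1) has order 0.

1

b = (1/13, 12/13)
c = (0, 2/13)
Σ b_i: 1/13·1 + 12/13·1 = 1 ✓
b·c: 12/13·2/13 = 24/169 ≠ 1/2 ⇒ order 1.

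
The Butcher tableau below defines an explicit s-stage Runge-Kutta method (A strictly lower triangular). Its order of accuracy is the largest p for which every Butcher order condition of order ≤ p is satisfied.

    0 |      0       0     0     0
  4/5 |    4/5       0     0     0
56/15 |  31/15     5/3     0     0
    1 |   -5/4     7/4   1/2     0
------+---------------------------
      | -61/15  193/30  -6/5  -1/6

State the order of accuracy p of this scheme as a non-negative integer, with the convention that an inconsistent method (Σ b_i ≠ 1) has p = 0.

2

b = (-61/15, 193/30, -6/5, -1/6)
c = (0, 4/5, 56/15, 1)
Ac = (0, 0, 4/3, 49/15)
Σ b_i: (-61/15)·1 + 193/30·1 + (-6/5)·1 + (-1/6)·1 = 1 ✓
b·c: 193/30·4/5 + (-6/5)·56/15 + (-1/6)·1 = 1/2 ✓
b·c²: 193/30·16/25 + (-6/5)·3136/225 + (-1/6)·1 = -9581/750 ≠ 1/3 ⇒ order 2.
b·Ac: (-6/5)·4/3 + (-1/6)·49/15 = -193/90 ≠ 1/6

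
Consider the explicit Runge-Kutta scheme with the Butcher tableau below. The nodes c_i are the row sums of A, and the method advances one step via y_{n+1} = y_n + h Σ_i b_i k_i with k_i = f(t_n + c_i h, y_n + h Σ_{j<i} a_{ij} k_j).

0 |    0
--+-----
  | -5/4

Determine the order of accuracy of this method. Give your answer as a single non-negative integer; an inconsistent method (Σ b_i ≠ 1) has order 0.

0

b = (-5/4)
c = (0)
Σ b_i: (-5/4)·1 = -5/4 ≠ 1 ⇒ order 0.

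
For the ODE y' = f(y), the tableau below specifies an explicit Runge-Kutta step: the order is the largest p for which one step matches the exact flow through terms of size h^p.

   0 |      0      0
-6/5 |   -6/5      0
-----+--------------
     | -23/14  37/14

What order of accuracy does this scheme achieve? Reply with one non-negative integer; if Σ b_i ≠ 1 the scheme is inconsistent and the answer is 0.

1

b = (-23/14, 37/14)
c = (0, -6/5)
Σ b_i: (-23/14)·1 + 37/14·1 = 1 ✓
b·c: 37/14·(-6/5) = -111/35 ≠ 1/2 ⇒ order 1.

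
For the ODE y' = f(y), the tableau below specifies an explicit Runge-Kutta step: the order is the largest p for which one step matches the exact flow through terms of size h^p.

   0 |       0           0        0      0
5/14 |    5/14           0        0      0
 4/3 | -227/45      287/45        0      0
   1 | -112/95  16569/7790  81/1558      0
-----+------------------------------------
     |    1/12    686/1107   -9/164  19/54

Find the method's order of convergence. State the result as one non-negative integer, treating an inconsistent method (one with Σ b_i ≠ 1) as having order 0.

4

b = (1/12, 686/1107, -9/164, 19/54)
c = (0, 5/14, 4/3, 1)
Ac = (0, 0, 41/18, 63/76)
Σ b_i: 1/12·1 + 686/1107·1 + (-9/164)·1 + 19/54·1 = 1 ✓
b·c: 686/1107·5/14 + (-9/164)·4/3 + 19/54·1 = 1/2 ✓
b·c²: 686/1107·25/196 + (-9/164)·16/9 + 19/54·1 = 1/3 ✓
b·Ac: (-9/164)·41/18 + 19/54·63/76 = 1/6 ✓
b·c³: 686/1107·125/2744 + (-9/164)·64/27 + 19/54·1 = 1/4 ✓
b·(c∘Ac): (-9/164)·82/27 + 19/54·63/76 = 1/8 ✓
b·Ac²: (-9/164)·205/252 + 19/54·387/1064 = 1/12 ✓
b·A²c: 19/54·9/76 = 1/24 ✓; 4 stages ⇒ order 4.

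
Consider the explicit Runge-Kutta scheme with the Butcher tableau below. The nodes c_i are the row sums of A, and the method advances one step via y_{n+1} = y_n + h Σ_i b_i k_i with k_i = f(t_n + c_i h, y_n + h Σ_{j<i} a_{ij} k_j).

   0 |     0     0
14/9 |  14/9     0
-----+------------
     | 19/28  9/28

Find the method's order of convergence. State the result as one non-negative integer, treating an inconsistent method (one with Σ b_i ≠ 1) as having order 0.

2

b = (19/28, 9/28)
c = (0, 14/9)
Σ b_i: 19/28·1 + 9/28·1 = 1 ✓
b·c: 9/28·14/9 = 1/2 ✓; 2 stages ⇒ order 2.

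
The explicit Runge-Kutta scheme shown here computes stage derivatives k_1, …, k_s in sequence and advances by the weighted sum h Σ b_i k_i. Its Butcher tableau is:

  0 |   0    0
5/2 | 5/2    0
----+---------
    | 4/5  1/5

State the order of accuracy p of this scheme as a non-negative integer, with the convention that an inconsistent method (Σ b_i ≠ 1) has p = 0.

2

b = (4/5, 1/5)
c = (0, 5/2)
Σ b_i: 4/5·1 + 1/5·1 = 1 ✓
b·c: 1/5·5/2 = 1/2 ✓; 2 stages ⇒ order 2.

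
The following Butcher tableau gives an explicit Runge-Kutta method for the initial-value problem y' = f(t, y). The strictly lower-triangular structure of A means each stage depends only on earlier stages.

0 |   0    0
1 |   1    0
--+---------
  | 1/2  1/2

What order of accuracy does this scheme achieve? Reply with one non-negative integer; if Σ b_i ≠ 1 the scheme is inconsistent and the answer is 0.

2

b = (1/2, 1/2)
c = (0, 1)
Σ b_i: 1/2·1 + 1/2·1 = 1 ✓
b·c: 1/2·1 = 1/2 ✓; 2 stages ⇒ order 2.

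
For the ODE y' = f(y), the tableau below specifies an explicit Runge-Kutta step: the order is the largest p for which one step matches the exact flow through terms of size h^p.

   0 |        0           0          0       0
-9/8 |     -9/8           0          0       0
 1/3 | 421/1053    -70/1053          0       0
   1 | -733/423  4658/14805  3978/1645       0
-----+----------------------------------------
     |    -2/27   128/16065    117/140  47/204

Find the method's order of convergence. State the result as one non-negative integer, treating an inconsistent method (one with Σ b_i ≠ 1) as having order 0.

b = (-2/27, 128/16065, 117/140, 47/204)
c = (0, -9/8, 1/3, 1)
Ac = (0, 0, 35/468, 85/188)
Σ b_i: (-2/27)·1 + 128/16065·1 + 117/140·1 + 47/204·1 = 1 ✓
b·c: 128/16065·(-9/8) + 117/140·1/3 + 47/204·1 = 1/2 ✓
b·c²: 128/16065·81/64 + 117/140·1/9 + 47/204·1 = 1/3 ✓
b·Ac: 117/140·35/468 + 47/204·85/188 = 1/6 ✓
b·c³: 128/16065·(-729/512) + 117/140·1/27 + 47/204·1 = 1/4 ✓
b·(c∘Ac): 117/140·35/1404 + 47/204·85/188 = 1/8 ✓
b·Ac²: 117/140·(-35/416) + 47/204·1003/1504 = 1/12 ✓
b·A²c: 47/204·17/94 = 1/24 ✓; 4 stages ⇒ order 4.

4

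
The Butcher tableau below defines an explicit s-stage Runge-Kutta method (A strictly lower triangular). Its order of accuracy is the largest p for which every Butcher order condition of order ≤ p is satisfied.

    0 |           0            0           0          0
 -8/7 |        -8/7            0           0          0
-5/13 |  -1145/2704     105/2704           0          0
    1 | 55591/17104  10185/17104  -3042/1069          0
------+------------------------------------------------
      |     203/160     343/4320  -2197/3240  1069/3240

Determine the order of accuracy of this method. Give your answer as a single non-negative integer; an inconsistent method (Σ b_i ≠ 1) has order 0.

b = (203/160, 343/4320, -2197/3240, 1069/3240)
c = (0, -8/7, -5/13, 1)
Ac = (0, 0, -15/338, 885/2138)
Σ b_i: 203/160·1 + 343/4320·1 + (-2197/3240)·1 + 1069/3240·1 = 1 ✓
b·c: 343/4320·(-8/7) + (-2197/3240)·(-5/13) + 1069/3240·1 = 1/2 ✓
b·c²: 343/4320·64/49 + (-2197/3240)·25/169 + 1069/3240·1 = 1/3 ✓
b·Ac: (-2197/3240)·(-15/338) + 1069/3240·885/2138 = 1/6 ✓
b·c³: 343/4320·(-512/343) + (-2197/3240)·(-125/2197) + 1069/3240·1 = 1/4 ✓
b·(c∘Ac): (-2197/3240)·75/4394 + 1069/3240·885/2138 = 1/8 ✓
b·Ac²: (-2197/3240)·60/1183 + 1069/3240·2670/7483 = 1/12 ✓
b·A²c: 1069/3240·135/1069 = 1/24 ✓; 4 stages ⇒ order 4.

4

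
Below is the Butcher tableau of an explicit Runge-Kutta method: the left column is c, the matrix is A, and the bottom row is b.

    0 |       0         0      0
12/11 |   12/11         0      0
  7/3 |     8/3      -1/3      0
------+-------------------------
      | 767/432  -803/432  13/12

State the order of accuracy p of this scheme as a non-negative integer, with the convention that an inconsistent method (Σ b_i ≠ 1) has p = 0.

b = (767/432, -803/432, 13/12)
c = (0, 12/11, 7/3)
Ac = (0, 0, -4/11)
Σ b_i: 767/432·1 + (-803/432)·1 + 13/12·1 = 1 ✓
b·c: (-803/432)·12/11 + 13/12·7/3 = 1/2 ✓
b·c²: (-803/432)·144/121 + 13/12·49/9 = 4379/1188 ≠ 1/3 ⇒ order 2.
b·Ac: 13/12·(-4/11) = -13/33 ≠ 1/6

2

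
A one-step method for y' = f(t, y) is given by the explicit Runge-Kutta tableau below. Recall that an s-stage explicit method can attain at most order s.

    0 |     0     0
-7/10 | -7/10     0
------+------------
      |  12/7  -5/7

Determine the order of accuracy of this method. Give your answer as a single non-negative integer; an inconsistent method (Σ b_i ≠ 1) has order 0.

2

b = (12/7, -5/7)
c = (0, -7/10)
Σ b_i: 12/7·1 + (-5/7)·1 = 1 ✓
b·c: (-5/7)·(-7/10) = 1/2 ✓; 2 stages ⇒ order 2.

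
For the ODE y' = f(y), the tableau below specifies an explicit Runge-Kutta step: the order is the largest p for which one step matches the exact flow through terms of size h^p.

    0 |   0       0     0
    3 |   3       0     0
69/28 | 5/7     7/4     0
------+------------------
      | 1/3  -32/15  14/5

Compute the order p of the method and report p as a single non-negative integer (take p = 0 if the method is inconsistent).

b = (1/3, -32/15, 14/5)
c = (0, 3, 69/28)
Ac = (0, 0, 21/4)
Σ b_i: 1/3·1 + (-32/15)·1 + 14/5·1 = 1 ✓
b·c: (-32/15)·3 + 14/5·69/28 = 1/2 ✓
b·c²: (-32/15)·9 + 14/5·4761/784 = -123/56 ≠ 1/3 ⇒ order 2.
b·Ac: 14/5·21/4 = 147/10 ≠ 1/6

2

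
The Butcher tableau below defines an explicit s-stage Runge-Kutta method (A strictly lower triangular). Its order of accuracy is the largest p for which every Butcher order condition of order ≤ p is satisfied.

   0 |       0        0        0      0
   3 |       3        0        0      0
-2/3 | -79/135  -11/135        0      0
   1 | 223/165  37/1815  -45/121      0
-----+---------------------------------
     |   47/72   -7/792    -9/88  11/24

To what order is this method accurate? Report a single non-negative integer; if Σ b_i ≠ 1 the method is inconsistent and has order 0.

4

b = (47/72, -7/792, -9/88, 11/24)
c = (0, 3, -2/3, 1)
Ac = (0, 0, -11/45, 17/55)
Σ b_i: 47/72·1 + (-7/792)·1 + (-9/88)·1 + 11/24·1 = 1 ✓
b·c: (-7/792)·3 + (-9/88)·(-2/3) + 11/24·1 = 1/2 ✓
b·c²: (-7/792)·9 + (-9/88)·4/9 + 11/24·1 = 1/3 ✓
b·Ac: (-9/88)·(-11/45) + 11/24·17/55 = 1/6 ✓
b·c³: (-7/792)·27 + (-9/88)·(-8/27) + 11/24·1 = 1/4 ✓
b·(c∘Ac): (-9/88)·22/135 + 11/24·17/55 = 1/8 ✓
b·Ac²: (-9/88)·(-11/15) + 11/24·1/55 = 1/12 ✓
b·A²c: 11/24·1/11 = 1/24 ✓; 4 stages ⇒ order 4.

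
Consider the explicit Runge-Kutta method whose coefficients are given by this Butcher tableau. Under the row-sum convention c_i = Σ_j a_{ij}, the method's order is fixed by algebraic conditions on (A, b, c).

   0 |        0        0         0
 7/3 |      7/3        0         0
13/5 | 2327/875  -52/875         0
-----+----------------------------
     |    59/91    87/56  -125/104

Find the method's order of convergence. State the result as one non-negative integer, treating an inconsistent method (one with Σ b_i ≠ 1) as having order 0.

b = (59/91, 87/56, -125/104)
c = (0, 7/3, 13/5)
Ac = (0, 0, -52/375)
Σ b_i: 59/91·1 + 87/56·1 + (-125/104)·1 = 1 ✓
b·c: 87/56·7/3 + (-125/104)·13/5 = 1/2 ✓
b·c²: 87/56·49/9 + (-125/104)·169/25 = 1/3 ✓
b·Ac: (-125/104)·(-52/375) = 1/6 ✓; 3 stages ⇒ order 3.

3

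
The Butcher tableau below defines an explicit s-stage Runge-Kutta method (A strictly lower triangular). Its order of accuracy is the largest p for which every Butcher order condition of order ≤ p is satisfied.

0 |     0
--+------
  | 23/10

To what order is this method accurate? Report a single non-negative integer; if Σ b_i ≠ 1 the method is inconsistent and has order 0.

b = (23/10)
c = (0)
Σ b_i: 23/10·1 = 23/10 ≠ 1 ⇒ order 0.

0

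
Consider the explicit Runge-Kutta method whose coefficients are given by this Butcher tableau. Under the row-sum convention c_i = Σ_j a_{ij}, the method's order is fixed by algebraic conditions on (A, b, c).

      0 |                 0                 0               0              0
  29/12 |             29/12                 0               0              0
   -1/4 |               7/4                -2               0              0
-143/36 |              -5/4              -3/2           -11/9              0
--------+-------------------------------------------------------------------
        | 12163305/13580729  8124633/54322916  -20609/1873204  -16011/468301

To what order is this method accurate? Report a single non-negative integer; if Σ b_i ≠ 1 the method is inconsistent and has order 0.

b = (12163305/13580729, 8124633/54322916, -20609/1873204, -16011/468301)
c = (0, 29/12, -1/4, -143/36)
Ac = (0, 0, -29/6, -239/72)
Σ b_i: 12163305/13580729·1 + 8124633/54322916·1 + (-20609/1873204)·1 + (-16011/468301)·1 = 1 ✓
b·c: 8124633/54322916·29/12 + (-20609/1873204)·(-1/4) + (-16011/468301)·(-143/36) = 1/2 ✓
b·c²: 8124633/54322916·841/144 + (-20609/1873204)·1/16 + (-16011/468301)·20449/1296 = 1/3 ✓
b·Ac: (-20609/1873204)·(-29/6) + (-16011/468301)·(-239/72) = 1/6 ✓
b·c³: 8124633/54322916·24389/1728 + (-20609/1873204)·(-1/64) + (-16011/468301)·(-2924207/46656) = 1721198975/404612064 ≠ 1/4 ⇒ order 3.
b·(c∘Ac): (-20609/1873204)·29/24 + (-16011/468301)·34177/2592 = -3477437/7492816 ≠ 1/8
b·Ac²: (-20609/1873204)·(-841/72) + (-16011/468301)·(-2545/288) = 14520041/33717672 ≠ 1/12
b·A²c: (-16011/468301)·319/54 = -189167/936602 ≠ 1/24

3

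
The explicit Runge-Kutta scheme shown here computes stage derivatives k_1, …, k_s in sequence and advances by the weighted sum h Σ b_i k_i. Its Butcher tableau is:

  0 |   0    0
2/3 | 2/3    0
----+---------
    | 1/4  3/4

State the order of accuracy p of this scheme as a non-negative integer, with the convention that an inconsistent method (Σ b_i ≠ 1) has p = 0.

2

b = (1/4, 3/4)
c = (0, 2/3)
Σ b_i: 1/4·1 + 3/4·1 = 1 ✓
b·c: 3/4·2/3 = 1/2 ✓; 2 stages ⇒ order 2.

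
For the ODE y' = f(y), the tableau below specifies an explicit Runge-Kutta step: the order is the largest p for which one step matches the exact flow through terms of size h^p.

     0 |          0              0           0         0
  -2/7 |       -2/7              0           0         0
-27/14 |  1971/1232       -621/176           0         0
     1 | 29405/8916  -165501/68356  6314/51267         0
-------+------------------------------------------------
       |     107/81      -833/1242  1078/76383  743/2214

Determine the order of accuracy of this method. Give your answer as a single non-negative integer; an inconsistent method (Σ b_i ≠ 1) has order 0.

4

b = (107/81, -833/1242, 1078/76383, 743/2214)
c = (0, -2/7, -27/14, 1)
Ac = (0, 0, 621/616, 675/1486)
Σ b_i: 107/81·1 + (-833/1242)·1 + 1078/76383·1 + 743/2214·1 = 1 ✓
b·c: (-833/1242)·(-2/7) + 1078/76383·(-27/14) + 743/2214·1 = 1/2 ✓
b·c²: (-833/1242)·4/49 + 1078/76383·729/196 + 743/2214·1 = 1/3 ✓
b·Ac: 1078/76383·621/616 + 743/2214·675/1486 = 1/6 ✓
b·c³: (-833/1242)·(-8/343) + 1078/76383·(-19683/2744) + 743/2214·1 = 1/4 ✓
b·(c∘Ac): 1078/76383·(-16767/8624) + 743/2214·675/1486 = 1/8 ✓
b·Ac²: 1078/76383·(-621/2156) + 743/2214·387/1486 = 1/12 ✓
b·A²c: 743/2214·369/2972 = 1/24 ✓; 4 stages ⇒ order 4.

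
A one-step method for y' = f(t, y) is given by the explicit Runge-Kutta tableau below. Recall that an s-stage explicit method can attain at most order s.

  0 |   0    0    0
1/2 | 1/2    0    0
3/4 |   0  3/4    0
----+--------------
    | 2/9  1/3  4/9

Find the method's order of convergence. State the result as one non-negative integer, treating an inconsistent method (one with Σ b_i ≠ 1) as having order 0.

3

b = (2/9, 1/3, 4/9)
c = (0, 1/2, 3/4)
Ac = (0, 0, 3/8)
Σ b_i: 2/9·1 + 1/3·1 + 4/9·1 = 1 ✓
b·c: 1/3·1/2 + 4/9·3/4 = 1/2 ✓
b·c²: 1/3·1/4 + 4/9·9/16 = 1/3 ✓
b·Ac: 4/9·3/8 = 1/6 ✓; 3 stages ⇒ order 3.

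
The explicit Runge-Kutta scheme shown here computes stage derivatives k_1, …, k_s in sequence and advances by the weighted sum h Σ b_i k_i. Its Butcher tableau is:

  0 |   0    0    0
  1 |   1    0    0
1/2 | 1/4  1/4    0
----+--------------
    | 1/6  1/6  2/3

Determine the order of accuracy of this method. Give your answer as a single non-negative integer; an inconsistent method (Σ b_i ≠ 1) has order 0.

b = (1/6, 1/6, 2/3)
c = (0, 1, 1/2)
Ac = (0, 0, 1/4)
Σ b_i: 1/6·1 + 1/6·1 + 2/3·1 = 1 ✓
b·c: 1/6·1 + 2/3·1/2 = 1/2 ✓
b·c²: 1/6·1 + 2/3·1/4 = 1/3 ✓
b·Ac: 2/3·1/4 = 1/6 ✓; 3 stages ⇒ order 3.

3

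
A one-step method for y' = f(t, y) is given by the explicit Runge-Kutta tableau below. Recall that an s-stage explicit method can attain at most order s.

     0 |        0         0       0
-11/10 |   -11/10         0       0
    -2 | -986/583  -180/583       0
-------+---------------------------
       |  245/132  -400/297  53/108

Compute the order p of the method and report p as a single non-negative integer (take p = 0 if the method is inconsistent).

3

b = (245/132, -400/297, 53/108)
c = (0, -11/10, -2)
Ac = (0, 0, 18/53)
Σ b_i: 245/132·1 + (-400/297)·1 + 53/108·1 = 1 ✓
b·c: (-400/297)·(-11/10) + 53/108·(-2) = 1/2 ✓
b·c²: (-400/297)·121/100 + 53/108·4 = 1/3 ✓
b·Ac: 53/108·18/53 = 1/6 ✓; 3 stages ⇒ order 3.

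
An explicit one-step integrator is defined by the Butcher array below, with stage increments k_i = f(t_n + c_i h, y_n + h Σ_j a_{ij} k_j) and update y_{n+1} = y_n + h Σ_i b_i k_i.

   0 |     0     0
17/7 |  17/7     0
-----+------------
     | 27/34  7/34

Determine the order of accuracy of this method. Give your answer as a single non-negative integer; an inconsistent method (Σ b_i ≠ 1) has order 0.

b = (27/34, 7/34)
c = (0, 17/7)
Σ b_i: 27/34·1 + 7/34·1 = 1 ✓
b·c: 7/34·17/7 = 1/2 ✓; 2 stages ⇒ order 2.

2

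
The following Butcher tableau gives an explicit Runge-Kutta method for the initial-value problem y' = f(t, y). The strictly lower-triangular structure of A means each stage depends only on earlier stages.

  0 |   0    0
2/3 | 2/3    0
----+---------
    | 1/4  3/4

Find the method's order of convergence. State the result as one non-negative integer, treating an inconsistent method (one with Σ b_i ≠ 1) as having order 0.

b = (1/4, 3/4)
c = (0, 2/3)
Σ b_i: 1/4·1 + 3/4·1 = 1 ✓
b·c: 3/4·2/3 = 1/2 ✓; 2 stages ⇒ order 2.

2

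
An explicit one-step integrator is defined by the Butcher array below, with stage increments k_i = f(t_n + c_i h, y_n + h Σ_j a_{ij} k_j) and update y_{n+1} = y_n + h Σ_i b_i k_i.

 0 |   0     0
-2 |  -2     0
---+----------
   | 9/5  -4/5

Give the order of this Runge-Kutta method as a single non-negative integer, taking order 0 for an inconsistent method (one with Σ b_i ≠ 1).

b = (9/5, -4/5)
c = (0, -2)
Σ b_i: 9/5·1 + (-4/5)·1 = 1 ✓
b·c: (-4/5)·(-2) = 8/5 ≠ 1/2 ⇒ order 1.

1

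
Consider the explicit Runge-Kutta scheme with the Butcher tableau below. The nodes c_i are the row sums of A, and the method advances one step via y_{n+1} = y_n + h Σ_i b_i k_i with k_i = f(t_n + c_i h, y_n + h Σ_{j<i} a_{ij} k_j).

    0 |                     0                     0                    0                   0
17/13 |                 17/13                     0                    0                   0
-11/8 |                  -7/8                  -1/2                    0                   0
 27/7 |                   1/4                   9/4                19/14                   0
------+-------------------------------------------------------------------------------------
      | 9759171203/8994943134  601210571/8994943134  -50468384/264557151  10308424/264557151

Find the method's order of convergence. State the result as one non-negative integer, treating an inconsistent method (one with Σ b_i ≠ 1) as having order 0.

3

b = (9759171203/8994943134, 601210571/8994943134, -50468384/264557151, 10308424/264557151)
c = (0, 17/13, -11/8, 27/7)
Ac = (0, 0, -17/26, 1567/1456)
Σ b_i: 9759171203/8994943134·1 + 601210571/8994943134·1 + (-50468384/264557151)·1 + 10308424/264557151·1 = 1 ✓
b·c: 601210571/8994943134·17/13 + (-50468384/264557151)·(-11/8) + 10308424/264557151·27/7 = 1/2 ✓
b·c²: 601210571/8994943134·289/169 + (-50468384/264557151)·121/64 + 10308424/264557151·729/49 = 1/3 ✓
b·Ac: (-50468384/264557151)·(-17/26) + 10308424/264557151·1567/1456 = 1/6 ✓
b·c³: 601210571/8994943134·4913/2197 + (-50468384/264557151)·(-1331/512) + 10308424/264557151·19683/343 = 123321237233/42799467984 ≠ 1/4 ⇒ order 3.
b·(c∘Ac): (-50468384/264557151)·187/208 + 10308424/264557151·42309/10192 = -67098703/6878485926 ≠ 1/8
b·Ac²: (-50468384/264557151)·(-289/338) + 10308424/264557151·971155/151424 = 841744003/2038069904 ≠ 1/12
b·A²c: 10308424/264557151·(-323/364) = -118915034/3439242963 ≠ 1/24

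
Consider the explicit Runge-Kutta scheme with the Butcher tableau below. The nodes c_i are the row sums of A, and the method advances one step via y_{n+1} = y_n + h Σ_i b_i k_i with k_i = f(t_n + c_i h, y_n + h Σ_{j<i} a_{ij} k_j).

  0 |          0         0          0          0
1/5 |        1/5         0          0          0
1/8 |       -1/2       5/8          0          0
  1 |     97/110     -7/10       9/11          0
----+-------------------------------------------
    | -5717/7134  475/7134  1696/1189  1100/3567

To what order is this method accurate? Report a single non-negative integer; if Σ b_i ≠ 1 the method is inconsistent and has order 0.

3

b = (-5717/7134, 475/7134, 1696/1189, 1100/3567)
c = (0, 1/5, 1/8, 1)
Ac = (0, 0, 1/8, -83/2200)
Σ b_i: (-5717/7134)·1 + 475/7134·1 + 1696/1189·1 + 1100/3567·1 = 1 ✓
b·c: 475/7134·1/5 + 1696/1189·1/8 + 1100/3567·1 = 1/2 ✓
b·c²: 475/7134·1/25 + 1696/1189·1/64 + 1100/3567·1 = 1/3 ✓
b·Ac: 1696/1189·1/8 + 1100/3567·(-83/2200) = 1/6 ✓
b·c³: 475/7134·1/125 + 1696/1189·1/512 + 1100/3567·1 = 29649/95120 ≠ 1/4 ⇒ order 3.
b·(c∘Ac): 1696/1189·1/64 + 1100/3567·(-83/2200) = 38/3567 ≠ 1/8
b·Ac²: 1696/1189·1/40 + 1100/3567·(-1339/88000) = 8837/285360 ≠ 1/12
b·A²c: 1100/3567·9/88 = 75/2378 ≠ 1/24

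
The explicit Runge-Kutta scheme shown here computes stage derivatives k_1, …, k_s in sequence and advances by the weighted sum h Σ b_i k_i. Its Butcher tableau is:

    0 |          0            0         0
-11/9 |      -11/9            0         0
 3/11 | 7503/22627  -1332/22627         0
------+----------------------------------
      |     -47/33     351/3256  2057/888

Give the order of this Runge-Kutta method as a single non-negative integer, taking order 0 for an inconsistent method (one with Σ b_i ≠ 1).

b = (-47/33, 351/3256, 2057/888)
c = (0, -11/9, 3/11)
Ac = (0, 0, 148/2057)
Σ b_i: (-47/33)·1 + 351/3256·1 + 2057/888·1 = 1 ✓
b·c: 351/3256·(-11/9) + 2057/888·3/11 = 1/2 ✓
b·c²: 351/3256·121/81 + 2057/888·9/121 = 1/3 ✓
b·Ac: 2057/888·148/2057 = 1/6 ✓; 3 stages ⇒ order 3.

3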